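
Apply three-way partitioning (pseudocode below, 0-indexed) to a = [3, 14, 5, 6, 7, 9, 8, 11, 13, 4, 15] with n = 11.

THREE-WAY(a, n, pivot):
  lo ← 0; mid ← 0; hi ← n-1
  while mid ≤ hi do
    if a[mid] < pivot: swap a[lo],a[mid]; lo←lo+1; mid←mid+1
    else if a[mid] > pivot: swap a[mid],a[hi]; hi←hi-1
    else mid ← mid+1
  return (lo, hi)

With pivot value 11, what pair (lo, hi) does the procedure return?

lo=0 mid=0 hi=10
3<11: swap(0,0), lo=1 mid=1 ⇒ [3, 14, 5, 6, 7, 9, 8, 11, 13, 4, 15]
14>11: swap(1,10), hi=9 ⇒ [3, 15, 5, 6, 7, 9, 8, 11, 13, 4, 14]
15>11: swap(1,9), hi=8 ⇒ [3, 4, 5, 6, 7, 9, 8, 11, 13, 15, 14]
4<11: swap(1,1), lo=2 mid=2 ⇒ [3, 4, 5, 6, 7, 9, 8, 11, 13, 15, 14]
5<11: swap(2,2), lo=3 mid=3 ⇒ [3, 4, 5, 6, 7, 9, 8, 11, 13, 15, 14]
6<11: swap(3,3), lo=4 mid=4 ⇒ [3, 4, 5, 6, 7, 9, 8, 11, 13, 15, 14]
7<11: swap(4,4), lo=5 mid=5 ⇒ [3, 4, 5, 6, 7, 9, 8, 11, 13, 15, 14]
9<11: swap(5,5), lo=6 mid=6 ⇒ [3, 4, 5, 6, 7, 9, 8, 11, 13, 15, 14]
8<11: swap(6,6), lo=7 mid=7 ⇒ [3, 4, 5, 6, 7, 9, 8, 11, 13, 15, 14]
11=11: mid=8
13>11: swap(8,8), hi=7 ⇒ [3, 4, 5, 6, 7, 9, 8, 11, 13, 15, 14]
done. lo=7 hi=7; a=[3, 4, 5, 6, 7, 9, 8, 11, 13, 15, 14]

(7, 7)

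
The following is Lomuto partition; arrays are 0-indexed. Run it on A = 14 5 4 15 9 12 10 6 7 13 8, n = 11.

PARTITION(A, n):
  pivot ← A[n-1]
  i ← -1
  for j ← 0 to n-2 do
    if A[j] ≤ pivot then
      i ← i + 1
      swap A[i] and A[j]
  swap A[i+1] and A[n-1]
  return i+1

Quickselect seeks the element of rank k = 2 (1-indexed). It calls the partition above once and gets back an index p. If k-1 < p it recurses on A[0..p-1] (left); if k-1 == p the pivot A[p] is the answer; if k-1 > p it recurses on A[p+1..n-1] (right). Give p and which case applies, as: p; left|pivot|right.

pivot=8, i=-1
j=0: 14>8, skip
j=1: 5≤8, i=0, swap(0,1) ⇒ 5 14 4 15 9 12 10 6 7 13 8
j=2: 4≤8, i=1, swap(1,2) ⇒ 5 4 14 15 9 12 10 6 7 13 8
j=3: 15>8, skip
j=4: 9>8, skip
j=5: 12>8, skip
j=6: 10>8, skip
j=7: 6≤8, i=2, swap(2,7) ⇒ 5 4 6 15 9 12 10 14 7 13 8
j=8: 7≤8, i=3, swap(3,8) ⇒ 5 4 6 7 9 12 10 14 15 13 8
j=9: 13>8, skip
swap(4,10) ⇒ 5 4 6 7 8 12 10 14 15 13 9; return 4
p = 4; k-1 = 1 < 4 ⇒ left

4; left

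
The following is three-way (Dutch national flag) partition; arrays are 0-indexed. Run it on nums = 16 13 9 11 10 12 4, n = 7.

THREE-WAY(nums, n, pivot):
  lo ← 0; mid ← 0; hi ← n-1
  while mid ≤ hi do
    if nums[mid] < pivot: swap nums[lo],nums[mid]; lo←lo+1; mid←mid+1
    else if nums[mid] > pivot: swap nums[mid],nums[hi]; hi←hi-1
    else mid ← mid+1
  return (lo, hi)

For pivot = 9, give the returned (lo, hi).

(1, 1)

pivot = 9; lo=0, mid=0, hi=6
nums[mid]=16>9: swap nums[0],nums[6]; hi=5 → 4 13 9 11 10 12 16
nums[mid]=4<9: swap nums[0],nums[0]; lo=1,mid=1 → 4 13 9 11 10 12 16
nums[mid]=13>9: swap nums[1],nums[5]; hi=4 → 4 12 9 11 10 13 16
nums[mid]=12>9: swap nums[1],nums[4]; hi=3 → 4 10 9 11 12 13 16
nums[mid]=10>9: swap nums[1],nums[3]; hi=2 → 4 11 9 10 12 13 16
nums[mid]=11>9: swap nums[1],nums[2]; hi=1 → 4 9 11 10 12 13 16
nums[mid]=9=9: mid=2
end: lo=1, hi=1; nums = 4 9 11 10 12 13 16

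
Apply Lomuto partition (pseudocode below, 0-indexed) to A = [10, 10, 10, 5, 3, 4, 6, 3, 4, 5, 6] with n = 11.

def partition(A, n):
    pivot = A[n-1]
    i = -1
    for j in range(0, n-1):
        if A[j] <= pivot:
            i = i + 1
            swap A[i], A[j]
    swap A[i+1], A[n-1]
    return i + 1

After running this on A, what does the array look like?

pivot = A[10] = 6; i = -1
j=0: A[0]=10 > 6 → no swap
j=1: A[1]=10 > 6 → no swap
j=2: A[2]=10 > 6 → no swap
j=3: A[3]=5 ≤ 6 → i=0, swap A[0],A[3] → [5, 10, 10, 10, 3, 4, 6, 3, 4, 5, 6]
j=4: A[4]=3 ≤ 6 → i=1, swap A[1],A[4] → [5, 3, 10, 10, 10, 4, 6, 3, 4, 5, 6]
j=5: A[5]=4 ≤ 6 → i=2, swap A[2],A[5] → [5, 3, 4, 10, 10, 10, 6, 3, 4, 5, 6]
j=6: A[6]=6 ≤ 6 → i=3, swap A[3],A[6] → [5, 3, 4, 6, 10, 10, 10, 3, 4, 5, 6]
j=7: A[7]=3 ≤ 6 → i=4, swap A[4],A[7] → [5, 3, 4, 6, 3, 10, 10, 10, 4, 5, 6]
j=8: A[8]=4 ≤ 6 → i=5, swap A[5],A[8] → [5, 3, 4, 6, 3, 4, 10, 10, 10, 5, 6]
j=9: A[9]=5 ≤ 6 → i=6, swap A[6],A[9] → [5, 3, 4, 6, 3, 4, 5, 10, 10, 10, 6]
final swap A[7],A[10] → [5, 3, 4, 6, 3, 4, 5, 6, 10, 10, 10]; return 7

[5, 3, 4, 6, 3, 4, 5, 6, 10, 10, 10]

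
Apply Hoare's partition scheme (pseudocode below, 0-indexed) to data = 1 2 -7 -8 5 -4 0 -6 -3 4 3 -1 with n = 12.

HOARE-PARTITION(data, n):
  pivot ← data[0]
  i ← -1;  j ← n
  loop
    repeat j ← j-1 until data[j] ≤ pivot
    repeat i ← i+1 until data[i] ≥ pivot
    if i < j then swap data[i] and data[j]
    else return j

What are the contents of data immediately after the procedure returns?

pivot=1
j stops at 11 (-1), i stops at 0 (1); swap ⇒ -1 2 -7 -8 5 -4 0 -6 -3 4 3 1
j stops at 8 (-3), i stops at 1 (2); swap ⇒ -1 -3 -7 -8 5 -4 0 -6 2 4 3 1
j stops at 7 (-6), i stops at 4 (5); swap ⇒ -1 -3 -7 -8 -6 -4 0 5 2 4 3 1
j stops at 6, i stops at 7; i≥j ⇒ return 6. data=-1 -3 -7 -8 -6 -4 0 5 2 4 3 1

-1 -3 -7 -8 -6 -4 0 5 2 4 3 1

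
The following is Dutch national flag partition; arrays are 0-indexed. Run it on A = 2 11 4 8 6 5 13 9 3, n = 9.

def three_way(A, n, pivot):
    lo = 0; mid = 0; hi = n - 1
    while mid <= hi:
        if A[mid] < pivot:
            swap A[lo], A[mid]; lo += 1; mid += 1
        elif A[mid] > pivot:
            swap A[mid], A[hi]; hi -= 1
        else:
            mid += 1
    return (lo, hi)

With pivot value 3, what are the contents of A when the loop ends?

pivot = 3; lo=0, mid=0, hi=8
A[mid]=2<3: swap A[0],A[0]; lo=1,mid=1 → 2 11 4 8 6 5 13 9 3
A[mid]=11>3: swap A[1],A[8]; hi=7 → 2 3 4 8 6 5 13 9 11
A[mid]=3=3: mid=2
A[mid]=4>3: swap A[2],A[7]; hi=6 → 2 3 9 8 6 5 13 4 11
A[mid]=9>3: swap A[2],A[6]; hi=5 → 2 3 13 8 6 5 9 4 11
A[mid]=13>3: swap A[2],A[5]; hi=4 → 2 3 5 8 6 13 9 4 11
A[mid]=5>3: swap A[2],A[4]; hi=3 → 2 3 6 8 5 13 9 4 11
A[mid]=6>3: swap A[2],A[3]; hi=2 → 2 3 8 6 5 13 9 4 11
A[mid]=8>3: swap A[2],A[2]; hi=1 → 2 3 8 6 5 13 9 4 11
end: lo=1, hi=1; A = 2 3 8 6 5 13 9 4 11

2 3 8 6 5 13 9 4 11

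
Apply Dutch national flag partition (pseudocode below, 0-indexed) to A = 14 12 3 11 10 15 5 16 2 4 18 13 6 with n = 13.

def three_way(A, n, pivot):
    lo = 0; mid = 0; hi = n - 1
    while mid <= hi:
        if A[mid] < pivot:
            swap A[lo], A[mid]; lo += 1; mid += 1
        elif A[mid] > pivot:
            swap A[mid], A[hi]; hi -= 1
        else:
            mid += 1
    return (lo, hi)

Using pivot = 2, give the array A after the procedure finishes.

pivot = 2; lo=0, mid=0, hi=12
A[mid]=14>2: swap A[0],A[12]; hi=11 → 6 12 3 11 10 15 5 16 2 4 18 13 14
A[mid]=6>2: swap A[0],A[11]; hi=10 → 13 12 3 11 10 15 5 16 2 4 18 6 14
A[mid]=13>2: swap A[0],A[10]; hi=9 → 18 12 3 11 10 15 5 16 2 4 13 6 14
A[mid]=18>2: swap A[0],A[9]; hi=8 → 4 12 3 11 10 15 5 16 2 18 13 6 14
A[mid]=4>2: swap A[0],A[8]; hi=7 → 2 12 3 11 10 15 5 16 4 18 13 6 14
A[mid]=2=2: mid=1
A[mid]=12>2: swap A[1],A[7]; hi=6 → 2 16 3 11 10 15 5 12 4 18 13 6 14
A[mid]=16>2: swap A[1],A[6]; hi=5 → 2 5 3 11 10 15 16 12 4 18 13 6 14
A[mid]=5>2: swap A[1],A[5]; hi=4 → 2 15 3 11 10 5 16 12 4 18 13 6 14
A[mid]=15>2: swap A[1],A[4]; hi=3 → 2 10 3 11 15 5 16 12 4 18 13 6 14
A[mid]=10>2: swap A[1],A[3]; hi=2 → 2 11 3 10 15 5 16 12 4 18 13 6 14
A[mid]=11>2: swap A[1],A[2]; hi=1 → 2 3 11 10 15 5 16 12 4 18 13 6 14
A[mid]=3>2: swap A[1],A[1]; hi=0 → 2 3 11 10 15 5 16 12 4 18 13 6 14
end: lo=0, hi=0; A = 2 3 11 10 15 5 16 12 4 18 13 6 14

2 3 11 10 15 5 16 12 4 18 13 6 14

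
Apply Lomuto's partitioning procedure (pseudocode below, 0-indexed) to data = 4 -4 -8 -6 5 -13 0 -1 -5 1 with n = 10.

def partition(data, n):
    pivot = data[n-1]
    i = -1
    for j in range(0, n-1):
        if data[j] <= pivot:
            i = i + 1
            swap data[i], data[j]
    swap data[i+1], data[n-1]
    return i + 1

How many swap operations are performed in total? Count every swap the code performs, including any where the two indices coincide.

8

pivot = data[9] = 1; i = -1
j=0: data[0]=4 > 1 → no swap
j=1: data[1]=-4 ≤ 1 → i=0, swap data[0],data[1] → -4 4 -8 -6 5 -13 0 -1 -5 1
j=2: data[2]=-8 ≤ 1 → i=1, swap data[1],data[2] → -4 -8 4 -6 5 -13 0 -1 -5 1
j=3: data[3]=-6 ≤ 1 → i=2, swap data[2],data[3] → -4 -8 -6 4 5 -13 0 -1 -5 1
j=4: data[4]=5 > 1 → no swap
j=5: data[5]=-13 ≤ 1 → i=3, swap data[3],data[5] → -4 -8 -6 -13 5 4 0 -1 -5 1
j=6: data[6]=0 ≤ 1 → i=4, swap data[4],data[6] → -4 -8 -6 -13 0 4 5 -1 -5 1
j=7: data[7]=-1 ≤ 1 → i=5, swap data[5],data[7] → -4 -8 -6 -13 0 -1 5 4 -5 1
j=8: data[8]=-5 ≤ 1 → i=6, swap data[6],data[8] → -4 -8 -6 -13 0 -1 -5 4 5 1
final swap data[7],data[9] → -4 -8 -6 -13 0 -1 -5 1 5 4; return 7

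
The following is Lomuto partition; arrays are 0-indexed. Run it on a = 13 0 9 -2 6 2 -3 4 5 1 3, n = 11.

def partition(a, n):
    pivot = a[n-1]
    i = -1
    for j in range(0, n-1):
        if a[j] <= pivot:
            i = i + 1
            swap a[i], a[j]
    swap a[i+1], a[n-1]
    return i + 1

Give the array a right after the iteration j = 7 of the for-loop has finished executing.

pivot = a[10] = 3; i = -1
j=0: a[0]=13 > 3 → no swap
j=1: a[1]=0 ≤ 3 → i=0, swap a[0],a[1] → 0 13 9 -2 6 2 -3 4 5 1 3
j=2: a[2]=9 > 3 → no swap
j=3: a[3]=-2 ≤ 3 → i=1, swap a[1],a[3] → 0 -2 9 13 6 2 -3 4 5 1 3
j=4: a[4]=6 > 3 → no swap
j=5: a[5]=2 ≤ 3 → i=2, swap a[2],a[5] → 0 -2 2 13 6 9 -3 4 5 1 3
j=6: a[6]=-3 ≤ 3 → i=3, swap a[3],a[6] → 0 -2 2 -3 6 9 13 4 5 1 3
j=7: a[7]=4 > 3 → no swap
(after j=7) a = 0 -2 2 -3 6 9 13 4 5 1 3

0 -2 2 -3 6 9 13 4 5 1 3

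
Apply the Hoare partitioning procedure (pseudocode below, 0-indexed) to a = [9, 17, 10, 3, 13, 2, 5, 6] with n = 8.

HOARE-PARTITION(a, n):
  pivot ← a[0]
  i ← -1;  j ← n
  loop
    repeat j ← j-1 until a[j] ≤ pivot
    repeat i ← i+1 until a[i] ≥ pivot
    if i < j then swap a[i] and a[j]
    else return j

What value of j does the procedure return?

pivot = a[0] = 9; i = -1, j = 8
j→7 (a[7]=6≤9), i→0 (a[0]=9≥9); i<j, swap → [6, 17, 10, 3, 13, 2, 5, 9]
j→6 (a[6]=5≤9), i→1 (a[1]=17≥9); i<j, swap → [6, 5, 10, 3, 13, 2, 17, 9]
j→5 (a[5]=2≤9), i→2 (a[2]=10≥9); i<j, swap → [6, 5, 2, 3, 13, 10, 17, 9]
j→3, i→4; i≥j, return j=3. a = [6, 5, 2, 3, 13, 10, 17, 9]

3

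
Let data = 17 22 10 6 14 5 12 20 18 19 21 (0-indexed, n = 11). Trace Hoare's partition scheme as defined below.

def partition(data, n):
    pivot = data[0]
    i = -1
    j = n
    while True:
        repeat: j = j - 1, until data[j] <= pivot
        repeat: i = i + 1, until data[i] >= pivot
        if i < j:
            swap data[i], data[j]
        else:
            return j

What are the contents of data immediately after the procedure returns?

pivot = data[0] = 17; i = -1, j = 11
j→6 (data[6]=12≤17), i→0 (data[0]=17≥17); i<j, swap → 12 22 10 6 14 5 17 20 18 19 21
j→5 (data[5]=5≤17), i→1 (data[1]=22≥17); i<j, swap → 12 5 10 6 14 22 17 20 18 19 21
j→4, i→5; i≥j, return j=4. data = 12 5 10 6 14 22 17 20 18 19 21

12 5 10 6 14 22 17 20 18 19 21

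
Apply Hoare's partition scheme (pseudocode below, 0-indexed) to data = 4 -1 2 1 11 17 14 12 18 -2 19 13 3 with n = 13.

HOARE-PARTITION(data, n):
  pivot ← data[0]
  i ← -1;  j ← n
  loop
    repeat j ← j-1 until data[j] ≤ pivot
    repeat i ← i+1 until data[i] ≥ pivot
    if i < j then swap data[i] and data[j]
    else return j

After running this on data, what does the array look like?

pivot=4
j stops at 12 (3), i stops at 0 (4); swap ⇒ 3 -1 2 1 11 17 14 12 18 -2 19 13 4
j stops at 9 (-2), i stops at 4 (11); swap ⇒ 3 -1 2 1 -2 17 14 12 18 11 19 13 4
j stops at 4, i stops at 5; i≥j ⇒ return 4. data=3 -1 2 1 -2 17 14 12 18 11 19 13 4

3 -1 2 1 -2 17 14 12 18 11 19 13 4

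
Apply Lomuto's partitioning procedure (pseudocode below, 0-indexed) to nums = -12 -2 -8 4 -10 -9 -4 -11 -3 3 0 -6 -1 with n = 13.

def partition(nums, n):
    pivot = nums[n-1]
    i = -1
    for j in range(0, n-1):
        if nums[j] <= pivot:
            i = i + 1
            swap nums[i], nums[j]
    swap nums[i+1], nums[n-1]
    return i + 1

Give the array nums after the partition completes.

-12 -2 -8 -10 -9 -4 -11 -3 -6 -1 0 4 3

pivot = nums[12] = -1; i = -1
j=0: nums[0]=-12 ≤ -1 → i=0, swap nums[0],nums[0] (no change) → -12 -2 -8 4 -10 -9 -4 -11 -3 3 0 -6 -1
j=1: nums[1]=-2 ≤ -1 → i=1, swap nums[1],nums[1] (no change) → -12 -2 -8 4 -10 -9 -4 -11 -3 3 0 -6 -1
j=2: nums[2]=-8 ≤ -1 → i=2, swap nums[2],nums[2] (no change) → -12 -2 -8 4 -10 -9 -4 -11 -3 3 0 -6 -1
j=3: nums[3]=4 > -1 → no swap
j=4: nums[4]=-10 ≤ -1 → i=3, swap nums[3],nums[4] → -12 -2 -8 -10 4 -9 -4 -11 -3 3 0 -6 -1
j=5: nums[5]=-9 ≤ -1 → i=4, swap nums[4],nums[5] → -12 -2 -8 -10 -9 4 -4 -11 -3 3 0 -6 -1
j=6: nums[6]=-4 ≤ -1 → i=5, swap nums[5],nums[6] → -12 -2 -8 -10 -9 -4 4 -11 -3 3 0 -6 -1
j=7: nums[7]=-11 ≤ -1 → i=6, swap nums[6],nums[7] → -12 -2 -8 -10 -9 -4 -11 4 -3 3 0 -6 -1
j=8: nums[8]=-3 ≤ -1 → i=7, swap nums[7],nums[8] → -12 -2 -8 -10 -9 -4 -11 -3 4 3 0 -6 -1
j=9: nums[9]=3 > -1 → no swap
j=10: nums[10]=0 > -1 → no swap
j=11: nums[11]=-6 ≤ -1 → i=8, swap nums[8],nums[11] → -12 -2 -8 -10 -9 -4 -11 -3 -6 3 0 4 -1
final swap nums[9],nums[12] → -12 -2 -8 -10 -9 -4 -11 -3 -6 -1 0 4 3; return 9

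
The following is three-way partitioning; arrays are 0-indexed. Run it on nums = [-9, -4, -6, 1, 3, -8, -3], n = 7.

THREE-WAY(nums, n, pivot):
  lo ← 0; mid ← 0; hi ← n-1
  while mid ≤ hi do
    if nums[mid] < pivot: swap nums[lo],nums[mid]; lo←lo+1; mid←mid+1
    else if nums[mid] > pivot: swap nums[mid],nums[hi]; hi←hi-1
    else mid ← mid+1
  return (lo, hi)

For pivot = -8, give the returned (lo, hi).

pivot = -8; lo=0, mid=0, hi=6
nums[mid]=-9<-8: swap nums[0],nums[0]; lo=1,mid=1 → [-9, -4, -6, 1, 3, -8, -3]
nums[mid]=-4>-8: swap nums[1],nums[6]; hi=5 → [-9, -3, -6, 1, 3, -8, -4]
nums[mid]=-3>-8: swap nums[1],nums[5]; hi=4 → [-9, -8, -6, 1, 3, -3, -4]
nums[mid]=-8=-8: mid=2
nums[mid]=-6>-8: swap nums[2],nums[4]; hi=3 → [-9, -8, 3, 1, -6, -3, -4]
nums[mid]=3>-8: swap nums[2],nums[3]; hi=2 → [-9, -8, 1, 3, -6, -3, -4]
nums[mid]=1>-8: swap nums[2],nums[2]; hi=1 → [-9, -8, 1, 3, -6, -3, -4]
end: lo=1, hi=1; nums = [-9, -8, 1, 3, -6, -3, -4]

(1, 1)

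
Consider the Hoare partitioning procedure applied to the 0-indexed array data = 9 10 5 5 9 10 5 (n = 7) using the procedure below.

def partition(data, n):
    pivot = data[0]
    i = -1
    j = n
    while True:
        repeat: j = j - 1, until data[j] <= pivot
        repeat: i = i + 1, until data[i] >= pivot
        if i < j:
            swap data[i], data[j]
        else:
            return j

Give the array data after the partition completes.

pivot=9
j stops at 6 (5), i stops at 0 (9); swap ⇒ 5 10 5 5 9 10 9
j stops at 4 (9), i stops at 1 (10); swap ⇒ 5 9 5 5 10 10 9
j stops at 3, i stops at 4; i≥j ⇒ return 3. data=5 9 5 5 10 10 9

5 9 5 5 10 10 9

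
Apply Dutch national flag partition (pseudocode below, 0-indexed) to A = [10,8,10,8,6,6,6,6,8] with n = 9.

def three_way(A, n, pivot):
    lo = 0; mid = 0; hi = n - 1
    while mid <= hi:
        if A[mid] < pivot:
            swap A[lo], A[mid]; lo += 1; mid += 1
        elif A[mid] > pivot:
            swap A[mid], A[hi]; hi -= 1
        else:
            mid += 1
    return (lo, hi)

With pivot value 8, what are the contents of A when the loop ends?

lo=0 mid=0 hi=8
10>8: swap(0,8), hi=7 ⇒ [8,8,10,8,6,6,6,6,10]
8=8: mid=1
8=8: mid=2
10>8: swap(2,7), hi=6 ⇒ [8,8,6,8,6,6,6,10,10]
6<8: swap(0,2), lo=1 mid=3 ⇒ [6,8,8,8,6,6,6,10,10]
8=8: mid=4
6<8: swap(1,4), lo=2 mid=5 ⇒ [6,6,8,8,8,6,6,10,10]
6<8: swap(2,5), lo=3 mid=6 ⇒ [6,6,6,8,8,8,6,10,10]
6<8: swap(3,6), lo=4 mid=7 ⇒ [6,6,6,6,8,8,8,10,10]
done. lo=4 hi=6; A=[6,6,6,6,8,8,8,10,10]

[6,6,6,6,8,8,8,10,10]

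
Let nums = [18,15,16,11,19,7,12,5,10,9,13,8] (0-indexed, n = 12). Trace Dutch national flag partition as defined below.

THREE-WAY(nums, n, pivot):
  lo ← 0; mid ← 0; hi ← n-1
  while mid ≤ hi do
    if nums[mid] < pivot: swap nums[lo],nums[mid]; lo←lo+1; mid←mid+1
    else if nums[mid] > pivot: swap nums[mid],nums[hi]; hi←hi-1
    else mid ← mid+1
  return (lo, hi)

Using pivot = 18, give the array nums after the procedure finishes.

pivot = 18; lo=0, mid=0, hi=11
nums[mid]=18=18: mid=1
nums[mid]=15<18: swap nums[0],nums[1]; lo=1,mid=2 → [15,18,16,11,19,7,12,5,10,9,13,8]
nums[mid]=16<18: swap nums[1],nums[2]; lo=2,mid=3 → [15,16,18,11,19,7,12,5,10,9,13,8]
nums[mid]=11<18: swap nums[2],nums[3]; lo=3,mid=4 → [15,16,11,18,19,7,12,5,10,9,13,8]
nums[mid]=19>18: swap nums[4],nums[11]; hi=10 → [15,16,11,18,8,7,12,5,10,9,13,19]
nums[mid]=8<18: swap nums[3],nums[4]; lo=4,mid=5 → [15,16,11,8,18,7,12,5,10,9,13,19]
nums[mid]=7<18: swap nums[4],nums[5]; lo=5,mid=6 → [15,16,11,8,7,18,12,5,10,9,13,19]
nums[mid]=12<18: swap nums[5],nums[6]; lo=6,mid=7 → [15,16,11,8,7,12,18,5,10,9,13,19]
nums[mid]=5<18: swap nums[6],nums[7]; lo=7,mid=8 → [15,16,11,8,7,12,5,18,10,9,13,19]
nums[mid]=10<18: swap nums[7],nums[8]; lo=8,mid=9 → [15,16,11,8,7,12,5,10,18,9,13,19]
nums[mid]=9<18: swap nums[8],nums[9]; lo=9,mid=10 → [15,16,11,8,7,12,5,10,9,18,13,19]
nums[mid]=13<18: swap nums[9],nums[10]; lo=10,mid=11 → [15,16,11,8,7,12,5,10,9,13,18,19]
end: lo=10, hi=10; nums = [15,16,11,8,7,12,5,10,9,13,18,19]

[15,16,11,8,7,12,5,10,9,13,18,19]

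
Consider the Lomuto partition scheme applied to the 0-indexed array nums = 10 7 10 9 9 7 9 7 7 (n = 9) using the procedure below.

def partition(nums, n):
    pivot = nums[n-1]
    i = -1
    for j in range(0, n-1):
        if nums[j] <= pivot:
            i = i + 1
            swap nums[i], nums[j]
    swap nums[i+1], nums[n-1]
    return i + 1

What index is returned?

pivot = nums[8] = 7; i = -1
j=0: nums[0]=10 > 7 → no swap
j=1: nums[1]=7 ≤ 7 → i=0, swap nums[0],nums[1] → 7 10 10 9 9 7 9 7 7
j=2: nums[2]=10 > 7 → no swap
j=3: nums[3]=9 > 7 → no swap
j=4: nums[4]=9 > 7 → no swap
j=5: nums[5]=7 ≤ 7 → i=1, swap nums[1],nums[5] → 7 7 10 9 9 10 9 7 7
j=6: nums[6]=9 > 7 → no swap
j=7: nums[7]=7 ≤ 7 → i=2, swap nums[2],nums[7] → 7 7 7 9 9 10 9 10 7
final swap nums[3],nums[8] → 7 7 7 7 9 10 9 10 9; return 3

3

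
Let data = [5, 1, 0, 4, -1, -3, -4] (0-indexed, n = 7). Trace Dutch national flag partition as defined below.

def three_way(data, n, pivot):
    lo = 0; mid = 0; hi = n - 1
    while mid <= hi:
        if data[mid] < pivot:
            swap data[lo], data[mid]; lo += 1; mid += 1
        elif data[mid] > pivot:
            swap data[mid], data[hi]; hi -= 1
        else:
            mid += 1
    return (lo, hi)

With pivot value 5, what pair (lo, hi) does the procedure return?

pivot = 5; lo=0, mid=0, hi=6
data[mid]=5=5: mid=1
data[mid]=1<5: swap data[0],data[1]; lo=1,mid=2 → [1, 5, 0, 4, -1, -3, -4]
data[mid]=0<5: swap data[1],data[2]; lo=2,mid=3 → [1, 0, 5, 4, -1, -3, -4]
data[mid]=4<5: swap data[2],data[3]; lo=3,mid=4 → [1, 0, 4, 5, -1, -3, -4]
data[mid]=-1<5: swap data[3],data[4]; lo=4,mid=5 → [1, 0, 4, -1, 5, -3, -4]
data[mid]=-3<5: swap data[4],data[5]; lo=5,mid=6 → [1, 0, 4, -1, -3, 5, -4]
data[mid]=-4<5: swap data[5],data[6]; lo=6,mid=7 → [1, 0, 4, -1, -3, -4, 5]
end: lo=6, hi=6; data = [1, 0, 4, -1, -3, -4, 5]

(6, 6)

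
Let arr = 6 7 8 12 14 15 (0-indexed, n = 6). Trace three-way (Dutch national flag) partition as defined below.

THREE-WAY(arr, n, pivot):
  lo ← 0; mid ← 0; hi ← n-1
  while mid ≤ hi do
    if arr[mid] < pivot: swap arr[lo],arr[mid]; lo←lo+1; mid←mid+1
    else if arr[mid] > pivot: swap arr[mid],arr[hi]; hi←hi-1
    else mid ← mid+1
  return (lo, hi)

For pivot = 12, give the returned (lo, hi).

lo=0 mid=0 hi=5
6<12: swap(0,0), lo=1 mid=1 ⇒ 6 7 8 12 14 15
7<12: swap(1,1), lo=2 mid=2 ⇒ 6 7 8 12 14 15
8<12: swap(2,2), lo=3 mid=3 ⇒ 6 7 8 12 14 15
12=12: mid=4
14>12: swap(4,5), hi=4 ⇒ 6 7 8 12 15 14
15>12: swap(4,4), hi=3 ⇒ 6 7 8 12 15 14
done. lo=3 hi=3; arr=6 7 8 12 15 14

(3, 3)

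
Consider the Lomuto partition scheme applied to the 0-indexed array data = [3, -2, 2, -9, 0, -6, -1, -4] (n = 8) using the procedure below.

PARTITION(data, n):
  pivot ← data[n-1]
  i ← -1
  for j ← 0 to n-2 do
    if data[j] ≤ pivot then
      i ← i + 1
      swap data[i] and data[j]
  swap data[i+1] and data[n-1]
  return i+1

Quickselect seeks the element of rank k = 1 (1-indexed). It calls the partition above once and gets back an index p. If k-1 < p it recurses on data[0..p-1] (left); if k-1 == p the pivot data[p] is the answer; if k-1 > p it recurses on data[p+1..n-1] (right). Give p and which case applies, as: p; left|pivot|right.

2; left

pivot = data[7] = -4; i = -1
j=0: data[0]=3 > -4 → no swap
j=1: data[1]=-2 > -4 → no swap
j=2: data[2]=2 > -4 → no swap
j=3: data[3]=-9 ≤ -4 → i=0, swap data[0],data[3] → [-9, -2, 2, 3, 0, -6, -1, -4]
j=4: data[4]=0 > -4 → no swap
j=5: data[5]=-6 ≤ -4 → i=1, swap data[1],data[5] → [-9, -6, 2, 3, 0, -2, -1, -4]
j=6: data[6]=-1 > -4 → no swap
final swap data[2],data[7] → [-9, -6, -4, 3, 0, -2, -1, 2]; return 2
p = 2; k-1 = 0 < 2 ⇒ left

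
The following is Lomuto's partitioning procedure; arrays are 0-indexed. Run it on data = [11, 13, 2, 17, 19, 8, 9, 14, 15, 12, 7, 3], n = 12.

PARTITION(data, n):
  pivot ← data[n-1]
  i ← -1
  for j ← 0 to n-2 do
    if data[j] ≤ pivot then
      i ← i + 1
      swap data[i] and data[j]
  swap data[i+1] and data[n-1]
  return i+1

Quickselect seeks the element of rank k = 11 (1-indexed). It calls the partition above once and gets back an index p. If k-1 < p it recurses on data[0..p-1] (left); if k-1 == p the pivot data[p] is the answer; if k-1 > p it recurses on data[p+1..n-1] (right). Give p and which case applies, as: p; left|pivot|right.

pivot=3, i=-1
j=0: 11>3, skip
j=1: 13>3, skip
j=2: 2≤3, i=0, swap(0,2) ⇒ [2, 13, 11, 17, 19, 8, 9, 14, 15, 12, 7, 3]
j=3: 17>3, skip
j=4: 19>3, skip
j=5: 8>3, skip
j=6: 9>3, skip
j=7: 14>3, skip
j=8: 15>3, skip
j=9: 12>3, skip
j=10: 7>3, skip
swap(1,11) ⇒ [2, 3, 11, 17, 19, 8, 9, 14, 15, 12, 7, 13]; return 1
p = 1; k-1 = 10 > 1 ⇒ right

1; right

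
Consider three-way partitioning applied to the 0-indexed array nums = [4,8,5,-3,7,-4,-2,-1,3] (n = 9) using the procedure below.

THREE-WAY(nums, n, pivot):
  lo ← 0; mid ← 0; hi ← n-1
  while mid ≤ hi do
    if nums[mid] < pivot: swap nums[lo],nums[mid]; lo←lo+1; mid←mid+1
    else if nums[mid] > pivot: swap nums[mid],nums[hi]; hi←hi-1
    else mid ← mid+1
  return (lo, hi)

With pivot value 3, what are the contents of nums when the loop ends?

[-1,-2,-3,-4,3,7,5,8,4]

lo=0 mid=0 hi=8
4>3: swap(0,8), hi=7 ⇒ [3,8,5,-3,7,-4,-2,-1,4]
3=3: mid=1
8>3: swap(1,7), hi=6 ⇒ [3,-1,5,-3,7,-4,-2,8,4]
-1<3: swap(0,1), lo=1 mid=2 ⇒ [-1,3,5,-3,7,-4,-2,8,4]
5>3: swap(2,6), hi=5 ⇒ [-1,3,-2,-3,7,-4,5,8,4]
-2<3: swap(1,2), lo=2 mid=3 ⇒ [-1,-2,3,-3,7,-4,5,8,4]
-3<3: swap(2,3), lo=3 mid=4 ⇒ [-1,-2,-3,3,7,-4,5,8,4]
7>3: swap(4,5), hi=4 ⇒ [-1,-2,-3,3,-4,7,5,8,4]
-4<3: swap(3,4), lo=4 mid=5 ⇒ [-1,-2,-3,-4,3,7,5,8,4]
done. lo=4 hi=4; nums=[-1,-2,-3,-4,3,7,5,8,4]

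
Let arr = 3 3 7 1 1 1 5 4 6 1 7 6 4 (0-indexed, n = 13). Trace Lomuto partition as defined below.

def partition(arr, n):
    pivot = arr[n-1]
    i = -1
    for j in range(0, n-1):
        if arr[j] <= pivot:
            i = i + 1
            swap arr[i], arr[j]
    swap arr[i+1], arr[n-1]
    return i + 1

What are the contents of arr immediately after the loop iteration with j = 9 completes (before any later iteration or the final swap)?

3 3 1 1 1 4 1 7 6 5 7 6 4

pivot=4, i=-1
j=0: 3≤4, i=0, swap(0,0) ⇒ 3 3 7 1 1 1 5 4 6 1 7 6 4
j=1: 3≤4, i=1, swap(1,1) ⇒ 3 3 7 1 1 1 5 4 6 1 7 6 4
j=2: 7>4, skip
j=3: 1≤4, i=2, swap(2,3) ⇒ 3 3 1 7 1 1 5 4 6 1 7 6 4
j=4: 1≤4, i=3, swap(3,4) ⇒ 3 3 1 1 7 1 5 4 6 1 7 6 4
j=5: 1≤4, i=4, swap(4,5) ⇒ 3 3 1 1 1 7 5 4 6 1 7 6 4
j=6: 5>4, skip
j=7: 4≤4, i=5, swap(5,7) ⇒ 3 3 1 1 1 4 5 7 6 1 7 6 4
j=8: 6>4, skip
j=9: 1≤4, i=6, swap(6,9) ⇒ 3 3 1 1 1 4 1 7 6 5 7 6 4
(after j=9) arr = 3 3 1 1 1 4 1 7 6 5 7 6 4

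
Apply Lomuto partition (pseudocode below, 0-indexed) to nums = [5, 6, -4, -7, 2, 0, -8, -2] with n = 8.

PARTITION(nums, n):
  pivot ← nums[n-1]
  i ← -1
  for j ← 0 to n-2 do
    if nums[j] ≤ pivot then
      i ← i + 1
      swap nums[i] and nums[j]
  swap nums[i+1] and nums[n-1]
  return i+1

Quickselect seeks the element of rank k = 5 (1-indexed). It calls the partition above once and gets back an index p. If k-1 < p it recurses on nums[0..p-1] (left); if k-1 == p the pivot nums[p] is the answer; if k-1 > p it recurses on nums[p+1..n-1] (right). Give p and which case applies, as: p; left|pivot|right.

pivot = nums[7] = -2; i = -1
j=0: nums[0]=5 > -2 → no swap
j=1: nums[1]=6 > -2 → no swap
j=2: nums[2]=-4 ≤ -2 → i=0, swap nums[0],nums[2] → [-4, 6, 5, -7, 2, 0, -8, -2]
j=3: nums[3]=-7 ≤ -2 → i=1, swap nums[1],nums[3] → [-4, -7, 5, 6, 2, 0, -8, -2]
j=4: nums[4]=2 > -2 → no swap
j=5: nums[5]=0 > -2 → no swap
j=6: nums[6]=-8 ≤ -2 → i=2, swap nums[2],nums[6] → [-4, -7, -8, 6, 2, 0, 5, -2]
final swap nums[3],nums[7] → [-4, -7, -8, -2, 2, 0, 5, 6]; return 3
p = 3; k-1 = 4 > 3 ⇒ right

3; right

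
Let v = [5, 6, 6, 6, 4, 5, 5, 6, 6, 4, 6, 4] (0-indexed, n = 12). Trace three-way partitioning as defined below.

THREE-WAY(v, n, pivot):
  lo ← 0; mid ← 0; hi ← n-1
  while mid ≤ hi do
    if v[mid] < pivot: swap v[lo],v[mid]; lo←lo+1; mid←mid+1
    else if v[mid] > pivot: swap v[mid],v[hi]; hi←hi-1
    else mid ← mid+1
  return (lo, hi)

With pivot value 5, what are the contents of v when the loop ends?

[4, 4, 4, 5, 5, 5, 6, 6, 6, 6, 6, 6]

pivot = 5; lo=0, mid=0, hi=11
v[mid]=5=5: mid=1
v[mid]=6>5: swap v[1],v[11]; hi=10 → [5, 4, 6, 6, 4, 5, 5, 6, 6, 4, 6, 6]
v[mid]=4<5: swap v[0],v[1]; lo=1,mid=2 → [4, 5, 6, 6, 4, 5, 5, 6, 6, 4, 6, 6]
v[mid]=6>5: swap v[2],v[10]; hi=9 → [4, 5, 6, 6, 4, 5, 5, 6, 6, 4, 6, 6]
v[mid]=6>5: swap v[2],v[9]; hi=8 → [4, 5, 4, 6, 4, 5, 5, 6, 6, 6, 6, 6]
v[mid]=4<5: swap v[1],v[2]; lo=2,mid=3 → [4, 4, 5, 6, 4, 5, 5, 6, 6, 6, 6, 6]
v[mid]=6>5: swap v[3],v[8]; hi=7 → [4, 4, 5, 6, 4, 5, 5, 6, 6, 6, 6, 6]
v[mid]=6>5: swap v[3],v[7]; hi=6 → [4, 4, 5, 6, 4, 5, 5, 6, 6, 6, 6, 6]
v[mid]=6>5: swap v[3],v[6]; hi=5 → [4, 4, 5, 5, 4, 5, 6, 6, 6, 6, 6, 6]
v[mid]=5=5: mid=4
v[mid]=4<5: swap v[2],v[4]; lo=3,mid=5 → [4, 4, 4, 5, 5, 5, 6, 6, 6, 6, 6, 6]
v[mid]=5=5: mid=6
end: lo=3, hi=5; v = [4, 4, 4, 5, 5, 5, 6, 6, 6, 6, 6, 6]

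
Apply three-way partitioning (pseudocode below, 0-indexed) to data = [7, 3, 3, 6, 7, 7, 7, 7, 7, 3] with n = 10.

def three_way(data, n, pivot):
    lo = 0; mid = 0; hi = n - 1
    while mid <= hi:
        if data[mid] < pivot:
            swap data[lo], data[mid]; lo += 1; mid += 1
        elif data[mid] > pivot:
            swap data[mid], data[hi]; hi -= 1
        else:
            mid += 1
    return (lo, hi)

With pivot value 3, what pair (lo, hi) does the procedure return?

pivot = 3; lo=0, mid=0, hi=9
data[mid]=7>3: swap data[0],data[9]; hi=8 → [3, 3, 3, 6, 7, 7, 7, 7, 7, 7]
data[mid]=3=3: mid=1
data[mid]=3=3: mid=2
data[mid]=3=3: mid=3
data[mid]=6>3: swap data[3],data[8]; hi=7 → [3, 3, 3, 7, 7, 7, 7, 7, 6, 7]
data[mid]=7>3: swap data[3],data[7]; hi=6 → [3, 3, 3, 7, 7, 7, 7, 7, 6, 7]
data[mid]=7>3: swap data[3],data[6]; hi=5 → [3, 3, 3, 7, 7, 7, 7, 7, 6, 7]
data[mid]=7>3: swap data[3],data[5]; hi=4 → [3, 3, 3, 7, 7, 7, 7, 7, 6, 7]
data[mid]=7>3: swap data[3],data[4]; hi=3 → [3, 3, 3, 7, 7, 7, 7, 7, 6, 7]
data[mid]=7>3: swap data[3],data[3]; hi=2 → [3, 3, 3, 7, 7, 7, 7, 7, 6, 7]
end: lo=0, hi=2; data = [3, 3, 3, 7, 7, 7, 7, 7, 6, 7]

(0, 2)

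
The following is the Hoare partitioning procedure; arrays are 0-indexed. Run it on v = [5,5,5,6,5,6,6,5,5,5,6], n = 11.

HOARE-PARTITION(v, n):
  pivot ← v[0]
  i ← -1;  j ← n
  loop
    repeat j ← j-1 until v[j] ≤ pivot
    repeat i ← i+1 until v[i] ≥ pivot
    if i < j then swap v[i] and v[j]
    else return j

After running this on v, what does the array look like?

pivot=5
j stops at 9 (5), i stops at 0 (5); swap ⇒ [5,5,5,6,5,6,6,5,5,5,6]
j stops at 8 (5), i stops at 1 (5); swap ⇒ [5,5,5,6,5,6,6,5,5,5,6]
j stops at 7 (5), i stops at 2 (5); swap ⇒ [5,5,5,6,5,6,6,5,5,5,6]
j stops at 4 (5), i stops at 3 (6); swap ⇒ [5,5,5,5,6,6,6,5,5,5,6]
j stops at 3, i stops at 4; i≥j ⇒ return 3. v=[5,5,5,5,6,6,6,5,5,5,6]

[5,5,5,5,6,6,6,5,5,5,6]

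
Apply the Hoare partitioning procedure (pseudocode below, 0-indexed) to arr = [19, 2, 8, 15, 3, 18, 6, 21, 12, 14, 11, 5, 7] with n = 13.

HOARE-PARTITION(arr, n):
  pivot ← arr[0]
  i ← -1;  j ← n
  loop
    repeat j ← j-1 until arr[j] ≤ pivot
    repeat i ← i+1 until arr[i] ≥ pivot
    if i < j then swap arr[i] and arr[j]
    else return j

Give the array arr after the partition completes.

pivot=19
j stops at 12 (7), i stops at 0 (19); swap ⇒ [7, 2, 8, 15, 3, 18, 6, 21, 12, 14, 11, 5, 19]
j stops at 11 (5), i stops at 7 (21); swap ⇒ [7, 2, 8, 15, 3, 18, 6, 5, 12, 14, 11, 21, 19]
j stops at 10, i stops at 11; i≥j ⇒ return 10. arr=[7, 2, 8, 15, 3, 18, 6, 5, 12, 14, 11, 21, 19]

[7, 2, 8, 15, 3, 18, 6, 5, 12, 14, 11, 21, 19]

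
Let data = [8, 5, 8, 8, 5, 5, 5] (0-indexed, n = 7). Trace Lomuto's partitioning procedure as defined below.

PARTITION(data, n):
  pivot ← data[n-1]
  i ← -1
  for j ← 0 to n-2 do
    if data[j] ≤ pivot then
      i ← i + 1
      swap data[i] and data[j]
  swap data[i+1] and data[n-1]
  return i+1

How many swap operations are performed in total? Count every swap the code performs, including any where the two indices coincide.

pivot=5, i=-1
j=0: 8>5, skip
j=1: 5≤5, i=0, swap(0,1) ⇒ [5, 8, 8, 8, 5, 5, 5]
j=2: 8>5, skip
j=3: 8>5, skip
j=4: 5≤5, i=1, swap(1,4) ⇒ [5, 5, 8, 8, 8, 5, 5]
j=5: 5≤5, i=2, swap(2,5) ⇒ [5, 5, 5, 8, 8, 8, 5]
swap(3,6) ⇒ [5, 5, 5, 5, 8, 8, 8]; return 3

4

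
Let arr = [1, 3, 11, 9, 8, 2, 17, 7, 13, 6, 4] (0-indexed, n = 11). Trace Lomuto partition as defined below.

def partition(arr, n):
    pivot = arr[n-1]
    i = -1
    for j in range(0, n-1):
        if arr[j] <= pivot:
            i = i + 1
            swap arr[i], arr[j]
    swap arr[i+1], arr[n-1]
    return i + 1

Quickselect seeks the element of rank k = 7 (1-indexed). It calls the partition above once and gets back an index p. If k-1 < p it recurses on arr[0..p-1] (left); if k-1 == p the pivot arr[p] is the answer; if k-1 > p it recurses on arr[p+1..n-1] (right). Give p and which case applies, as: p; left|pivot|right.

3; right

pivot=4, i=-1
j=0: 1≤4, i=0, swap(0,0) ⇒ [1, 3, 11, 9, 8, 2, 17, 7, 13, 6, 4]
j=1: 3≤4, i=1, swap(1,1) ⇒ [1, 3, 11, 9, 8, 2, 17, 7, 13, 6, 4]
j=2: 11>4, skip
j=3: 9>4, skip
j=4: 8>4, skip
j=5: 2≤4, i=2, swap(2,5) ⇒ [1, 3, 2, 9, 8, 11, 17, 7, 13, 6, 4]
j=6: 17>4, skip
j=7: 7>4, skip
j=8: 13>4, skip
j=9: 6>4, skip
swap(3,10) ⇒ [1, 3, 2, 4, 8, 11, 17, 7, 13, 6, 9]; return 3
p = 3; k-1 = 6 > 3 ⇒ right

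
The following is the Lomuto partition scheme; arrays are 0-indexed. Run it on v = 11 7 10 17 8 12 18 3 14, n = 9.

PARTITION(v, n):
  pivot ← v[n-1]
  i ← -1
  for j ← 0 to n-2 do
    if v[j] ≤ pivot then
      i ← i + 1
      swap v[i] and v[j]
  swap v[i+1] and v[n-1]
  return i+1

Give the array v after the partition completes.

pivot = v[8] = 14; i = -1
j=0: v[0]=11 ≤ 14 → i=0, swap v[0],v[0] (no change) → 11 7 10 17 8 12 18 3 14
j=1: v[1]=7 ≤ 14 → i=1, swap v[1],v[1] (no change) → 11 7 10 17 8 12 18 3 14
j=2: v[2]=10 ≤ 14 → i=2, swap v[2],v[2] (no change) → 11 7 10 17 8 12 18 3 14
j=3: v[3]=17 > 14 → no swap
j=4: v[4]=8 ≤ 14 → i=3, swap v[3],v[4] → 11 7 10 8 17 12 18 3 14
j=5: v[5]=12 ≤ 14 → i=4, swap v[4],v[5] → 11 7 10 8 12 17 18 3 14
j=6: v[6]=18 > 14 → no swap
j=7: v[7]=3 ≤ 14 → i=5, swap v[5],v[7] → 11 7 10 8 12 3 18 17 14
final swap v[6],v[8] → 11 7 10 8 12 3 14 17 18; return 6

11 7 10 8 12 3 14 17 18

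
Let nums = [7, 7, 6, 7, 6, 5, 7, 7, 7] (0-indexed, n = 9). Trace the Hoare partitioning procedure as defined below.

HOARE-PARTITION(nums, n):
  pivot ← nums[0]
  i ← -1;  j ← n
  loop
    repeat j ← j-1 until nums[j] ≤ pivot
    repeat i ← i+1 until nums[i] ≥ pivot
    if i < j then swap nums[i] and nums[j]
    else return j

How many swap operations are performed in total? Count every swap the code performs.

pivot=7
j stops at 8 (7), i stops at 0 (7); swap ⇒ [7, 7, 6, 7, 6, 5, 7, 7, 7]
j stops at 7 (7), i stops at 1 (7); swap ⇒ [7, 7, 6, 7, 6, 5, 7, 7, 7]
j stops at 6 (7), i stops at 3 (7); swap ⇒ [7, 7, 6, 7, 6, 5, 7, 7, 7]
j stops at 5, i stops at 6; i≥j ⇒ return 5. nums=[7, 7, 6, 7, 6, 5, 7, 7, 7]

3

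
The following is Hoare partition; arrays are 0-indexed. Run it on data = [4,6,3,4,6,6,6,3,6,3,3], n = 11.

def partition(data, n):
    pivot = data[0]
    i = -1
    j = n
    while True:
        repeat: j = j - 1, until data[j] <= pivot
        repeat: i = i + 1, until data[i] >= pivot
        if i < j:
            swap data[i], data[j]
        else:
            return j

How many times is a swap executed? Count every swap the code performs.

3

pivot = data[0] = 4; i = -1, j = 11
j→10 (data[10]=3≤4), i→0 (data[0]=4≥4); i<j, swap → [3,6,3,4,6,6,6,3,6,3,4]
j→9 (data[9]=3≤4), i→1 (data[1]=6≥4); i<j, swap → [3,3,3,4,6,6,6,3,6,6,4]
j→7 (data[7]=3≤4), i→3 (data[3]=4≥4); i<j, swap → [3,3,3,3,6,6,6,4,6,6,4]
j→3, i→4; i≥j, return j=3. data = [3,3,3,3,6,6,6,4,6,6,4]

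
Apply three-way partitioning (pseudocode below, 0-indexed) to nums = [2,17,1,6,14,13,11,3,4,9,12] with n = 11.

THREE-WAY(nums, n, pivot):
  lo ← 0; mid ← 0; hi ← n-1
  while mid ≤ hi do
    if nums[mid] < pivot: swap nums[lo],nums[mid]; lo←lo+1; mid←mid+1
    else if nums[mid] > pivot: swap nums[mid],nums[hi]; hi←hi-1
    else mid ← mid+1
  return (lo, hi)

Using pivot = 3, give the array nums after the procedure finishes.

lo=0 mid=0 hi=10
2<3: swap(0,0), lo=1 mid=1 ⇒ [2,17,1,6,14,13,11,3,4,9,12]
17>3: swap(1,10), hi=9 ⇒ [2,12,1,6,14,13,11,3,4,9,17]
12>3: swap(1,9), hi=8 ⇒ [2,9,1,6,14,13,11,3,4,12,17]
9>3: swap(1,8), hi=7 ⇒ [2,4,1,6,14,13,11,3,9,12,17]
4>3: swap(1,7), hi=6 ⇒ [2,3,1,6,14,13,11,4,9,12,17]
3=3: mid=2
1<3: swap(1,2), lo=2 mid=3 ⇒ [2,1,3,6,14,13,11,4,9,12,17]
6>3: swap(3,6), hi=5 ⇒ [2,1,3,11,14,13,6,4,9,12,17]
11>3: swap(3,5), hi=4 ⇒ [2,1,3,13,14,11,6,4,9,12,17]
13>3: swap(3,4), hi=3 ⇒ [2,1,3,14,13,11,6,4,9,12,17]
14>3: swap(3,3), hi=2 ⇒ [2,1,3,14,13,11,6,4,9,12,17]
done. lo=2 hi=2; nums=[2,1,3,14,13,11,6,4,9,12,17]

[2,1,3,14,13,11,6,4,9,12,17]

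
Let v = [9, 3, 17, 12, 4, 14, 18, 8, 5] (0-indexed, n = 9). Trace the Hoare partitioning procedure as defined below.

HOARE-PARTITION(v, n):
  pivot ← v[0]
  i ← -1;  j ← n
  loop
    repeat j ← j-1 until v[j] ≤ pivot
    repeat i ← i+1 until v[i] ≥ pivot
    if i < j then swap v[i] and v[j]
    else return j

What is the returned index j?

pivot = v[0] = 9; i = -1, j = 9
j→8 (v[8]=5≤9), i→0 (v[0]=9≥9); i<j, swap → [5, 3, 17, 12, 4, 14, 18, 8, 9]
j→7 (v[7]=8≤9), i→2 (v[2]=17≥9); i<j, swap → [5, 3, 8, 12, 4, 14, 18, 17, 9]
j→4 (v[4]=4≤9), i→3 (v[3]=12≥9); i<j, swap → [5, 3, 8, 4, 12, 14, 18, 17, 9]
j→3, i→4; i≥j, return j=3. v = [5, 3, 8, 4, 12, 14, 18, 17, 9]

3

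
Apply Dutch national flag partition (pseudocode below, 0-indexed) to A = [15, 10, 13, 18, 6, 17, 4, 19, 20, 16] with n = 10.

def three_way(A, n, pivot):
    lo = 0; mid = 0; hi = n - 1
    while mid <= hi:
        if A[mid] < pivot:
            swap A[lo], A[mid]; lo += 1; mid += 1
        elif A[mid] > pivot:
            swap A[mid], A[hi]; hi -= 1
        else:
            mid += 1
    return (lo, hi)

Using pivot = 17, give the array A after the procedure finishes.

[15, 10, 13, 16, 6, 4, 17, 20, 19, 18]

lo=0 mid=0 hi=9
15<17: swap(0,0), lo=1 mid=1 ⇒ [15, 10, 13, 18, 6, 17, 4, 19, 20, 16]
10<17: swap(1,1), lo=2 mid=2 ⇒ [15, 10, 13, 18, 6, 17, 4, 19, 20, 16]
13<17: swap(2,2), lo=3 mid=3 ⇒ [15, 10, 13, 18, 6, 17, 4, 19, 20, 16]
18>17: swap(3,9), hi=8 ⇒ [15, 10, 13, 16, 6, 17, 4, 19, 20, 18]
16<17: swap(3,3), lo=4 mid=4 ⇒ [15, 10, 13, 16, 6, 17, 4, 19, 20, 18]
6<17: swap(4,4), lo=5 mid=5 ⇒ [15, 10, 13, 16, 6, 17, 4, 19, 20, 18]
17=17: mid=6
4<17: swap(5,6), lo=6 mid=7 ⇒ [15, 10, 13, 16, 6, 4, 17, 19, 20, 18]
19>17: swap(7,8), hi=7 ⇒ [15, 10, 13, 16, 6, 4, 17, 20, 19, 18]
20>17: swap(7,7), hi=6 ⇒ [15, 10, 13, 16, 6, 4, 17, 20, 19, 18]
done. lo=6 hi=6; A=[15, 10, 13, 16, 6, 4, 17, 20, 19, 18]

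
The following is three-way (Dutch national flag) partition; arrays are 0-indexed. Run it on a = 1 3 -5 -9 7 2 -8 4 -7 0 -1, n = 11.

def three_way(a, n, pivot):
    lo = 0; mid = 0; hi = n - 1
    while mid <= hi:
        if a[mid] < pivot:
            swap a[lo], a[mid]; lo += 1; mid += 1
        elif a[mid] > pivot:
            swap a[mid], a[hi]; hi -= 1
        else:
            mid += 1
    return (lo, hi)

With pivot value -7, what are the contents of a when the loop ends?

lo=0 mid=0 hi=10
1>-7: swap(0,10), hi=9 ⇒ -1 3 -5 -9 7 2 -8 4 -7 0 1
-1>-7: swap(0,9), hi=8 ⇒ 0 3 -5 -9 7 2 -8 4 -7 -1 1
0>-7: swap(0,8), hi=7 ⇒ -7 3 -5 -9 7 2 -8 4 0 -1 1
-7=-7: mid=1
3>-7: swap(1,7), hi=6 ⇒ -7 4 -5 -9 7 2 -8 3 0 -1 1
4>-7: swap(1,6), hi=5 ⇒ -7 -8 -5 -9 7 2 4 3 0 -1 1
-8<-7: swap(0,1), lo=1 mid=2 ⇒ -8 -7 -5 -9 7 2 4 3 0 -1 1
-5>-7: swap(2,5), hi=4 ⇒ -8 -7 2 -9 7 -5 4 3 0 -1 1
2>-7: swap(2,4), hi=3 ⇒ -8 -7 7 -9 2 -5 4 3 0 -1 1
7>-7: swap(2,3), hi=2 ⇒ -8 -7 -9 7 2 -5 4 3 0 -1 1
-9<-7: swap(1,2), lo=2 mid=3 ⇒ -8 -9 -7 7 2 -5 4 3 0 -1 1
done. lo=2 hi=2; a=-8 -9 -7 7 2 -5 4 3 0 -1 1

-8 -9 -7 7 2 -5 4 3 0 -1 1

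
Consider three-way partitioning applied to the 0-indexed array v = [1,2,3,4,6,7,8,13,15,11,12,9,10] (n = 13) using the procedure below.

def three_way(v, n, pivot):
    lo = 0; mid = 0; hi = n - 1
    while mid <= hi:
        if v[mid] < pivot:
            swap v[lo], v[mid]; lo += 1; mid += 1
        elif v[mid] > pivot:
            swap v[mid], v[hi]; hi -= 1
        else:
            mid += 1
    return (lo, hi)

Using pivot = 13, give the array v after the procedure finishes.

pivot = 13; lo=0, mid=0, hi=12
v[mid]=1<13: swap v[0],v[0]; lo=1,mid=1 → [1,2,3,4,6,7,8,13,15,11,12,9,10]
v[mid]=2<13: swap v[1],v[1]; lo=2,mid=2 → [1,2,3,4,6,7,8,13,15,11,12,9,10]
v[mid]=3<13: swap v[2],v[2]; lo=3,mid=3 → [1,2,3,4,6,7,8,13,15,11,12,9,10]
v[mid]=4<13: swap v[3],v[3]; lo=4,mid=4 → [1,2,3,4,6,7,8,13,15,11,12,9,10]
v[mid]=6<13: swap v[4],v[4]; lo=5,mid=5 → [1,2,3,4,6,7,8,13,15,11,12,9,10]
v[mid]=7<13: swap v[5],v[5]; lo=6,mid=6 → [1,2,3,4,6,7,8,13,15,11,12,9,10]
v[mid]=8<13: swap v[6],v[6]; lo=7,mid=7 → [1,2,3,4,6,7,8,13,15,11,12,9,10]
v[mid]=13=13: mid=8
v[mid]=15>13: swap v[8],v[12]; hi=11 → [1,2,3,4,6,7,8,13,10,11,12,9,15]
v[mid]=10<13: swap v[7],v[8]; lo=8,mid=9 → [1,2,3,4,6,7,8,10,13,11,12,9,15]
v[mid]=11<13: swap v[8],v[9]; lo=9,mid=10 → [1,2,3,4,6,7,8,10,11,13,12,9,15]
v[mid]=12<13: swap v[9],v[10]; lo=10,mid=11 → [1,2,3,4,6,7,8,10,11,12,13,9,15]
v[mid]=9<13: swap v[10],v[11]; lo=11,mid=12 → [1,2,3,4,6,7,8,10,11,12,9,13,15]
end: lo=11, hi=11; v = [1,2,3,4,6,7,8,10,11,12,9,13,15]

[1,2,3,4,6,7,8,10,11,12,9,13,15]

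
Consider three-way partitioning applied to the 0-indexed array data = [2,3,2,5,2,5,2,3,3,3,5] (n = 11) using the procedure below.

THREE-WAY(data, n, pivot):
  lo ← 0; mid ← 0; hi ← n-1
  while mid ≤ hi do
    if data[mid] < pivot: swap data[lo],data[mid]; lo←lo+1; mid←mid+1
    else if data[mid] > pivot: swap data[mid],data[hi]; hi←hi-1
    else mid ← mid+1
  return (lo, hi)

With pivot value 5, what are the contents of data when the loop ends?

[2,3,2,2,2,3,3,3,5,5,5]

lo=0 mid=0 hi=10
2<5: swap(0,0), lo=1 mid=1 ⇒ [2,3,2,5,2,5,2,3,3,3,5]
3<5: swap(1,1), lo=2 mid=2 ⇒ [2,3,2,5,2,5,2,3,3,3,5]
2<5: swap(2,2), lo=3 mid=3 ⇒ [2,3,2,5,2,5,2,3,3,3,5]
5=5: mid=4
2<5: swap(3,4), lo=4 mid=5 ⇒ [2,3,2,2,5,5,2,3,3,3,5]
5=5: mid=6
2<5: swap(4,6), lo=5 mid=7 ⇒ [2,3,2,2,2,5,5,3,3,3,5]
3<5: swap(5,7), lo=6 mid=8 ⇒ [2,3,2,2,2,3,5,5,3,3,5]
3<5: swap(6,8), lo=7 mid=9 ⇒ [2,3,2,2,2,3,3,5,5,3,5]
3<5: swap(7,9), lo=8 mid=10 ⇒ [2,3,2,2,2,3,3,3,5,5,5]
5=5: mid=11
done. lo=8 hi=10; data=[2,3,2,2,2,3,3,3,5,5,5]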